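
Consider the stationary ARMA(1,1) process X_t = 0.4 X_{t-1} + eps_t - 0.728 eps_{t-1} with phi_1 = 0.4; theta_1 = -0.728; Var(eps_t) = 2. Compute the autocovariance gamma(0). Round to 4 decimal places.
\gamma(0) = 2.2562

Multiply the model equation by X_{t-k} and take expectations. With theta_0 = psi_0 = 1 and psi_j the MA(infinity) weights, this gives
  gamma(k) - sum_i phi_i gamma(k-i) = c_k,
  c_k = sigma^2 * sum_{j=k..q} theta_j psi_{j-k}   (c_k = 0 for k > q),
using gamma(-m) = gamma(m).
psi-weights needed (psi_j = theta_j + sum_i phi_i psi_{j-i}):
  psi_1 = theta_1 + phi_1 = -0.728 + (0.4) = -0.328
Right-hand sides:
  c_0 = sigma^2 (1 + theta_1 psi_1) = 2 * (1 + (-0.728)(-0.328)) = 2 * 1.238784 = 2.477568
  c_1 = sigma^2 theta_1 = 2 * (-0.728) = -1.456
  c_2 = 0
Equations for k = 0 and k = 1 (AR order 1):
  gamma(0) = phi_1 gamma(1) + c_0
  gamma(1) = phi_1 gamma(0) + c_1
Substituting the second into the first: gamma(0) (1 - phi_1^2) = c_0 + phi_1 c_1, so
  gamma(0) = (c_0 + phi_1 c_1) / (1 - phi_1^2) = (2.477568 + (0.4)(-1.456)) / (1 - (0.4)^2) = 1.895168 / 0.84 = 2.256152.
Therefore gamma(0) = 2.2562 (to 4 decimal places).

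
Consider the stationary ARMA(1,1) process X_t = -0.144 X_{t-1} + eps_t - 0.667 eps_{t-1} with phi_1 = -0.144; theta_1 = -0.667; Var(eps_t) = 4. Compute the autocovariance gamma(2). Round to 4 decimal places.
\gamma(2) = 0.5228

Multiply the model equation by X_{t-k} and take expectations. With theta_0 = psi_0 = 1 and psi_j the MA(infinity) weights, this gives
  gamma(k) - sum_i phi_i gamma(k-i) = c_k,
  c_k = sigma^2 * sum_{j=k..q} theta_j psi_{j-k}   (c_k = 0 for k > q),
using gamma(-m) = gamma(m).
psi-weights needed (psi_j = theta_j + sum_i phi_i psi_{j-i}):
  psi_1 = theta_1 + phi_1 = -0.667 + (-0.144) = -0.811
Right-hand sides:
  c_0 = sigma^2 (1 + theta_1 psi_1) = 4 * (1 + (-0.667)(-0.811)) = 4 * 1.540937 = 6.163748
  c_1 = sigma^2 theta_1 = 4 * (-0.667) = -2.668
  c_2 = 0
Equations for k = 0 and k = 1 (AR order 1):
  gamma(0) = phi_1 gamma(1) + c_0
  gamma(1) = phi_1 gamma(0) + c_1
Substituting the second into the first: gamma(0) (1 - phi_1^2) = c_0 + phi_1 c_1, so
  gamma(0) = (c_0 + phi_1 c_1) / (1 - phi_1^2) = (6.163748 + (-0.144)(-2.668)) / (1 - (-0.144)^2) = 6.54794 / 0.979264 = 6.686593.
  gamma(1) = phi_1 gamma(0) + c_1 = (-0.144)(6.686593) + (-2.668) = -3.630869.
For k = 2 (> q): gamma(2) = phi_1 gamma(1) = (-0.144)(-3.630869) = 0.522845.
Therefore gamma(2) = 0.5228 (to 4 decimal places).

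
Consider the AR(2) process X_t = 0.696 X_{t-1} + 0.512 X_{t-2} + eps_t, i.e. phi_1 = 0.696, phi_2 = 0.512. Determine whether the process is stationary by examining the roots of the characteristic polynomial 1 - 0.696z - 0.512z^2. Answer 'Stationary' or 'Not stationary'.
\text{Not stationary}

The AR(p) characteristic polynomial is P(z) = 1 - 0.696z - 0.512z^2.
Stationarity requires all roots to lie outside the unit circle, i.e. |z| > 1 for every root.
Set 1 + (-0.696) z + (-0.512) z^2 = 0, i.e. a z^2 + b z + c = 0 with a = -0.512, b = -0.696, c = 1.
Discriminant D = b^2 - 4ac = (-0.696)^2 - 4*(-0.512)*1 = 0.484416 - (-2.048) = 2.532416.
D >= 0, so the roots are real: z = (-b +/- sqrt(D)) / (2a) = (0.696 +/- 1.591357) / (-1.024).
  z_1 = (0.696 + 1.591357) / (-1.024) = -2.2337,   |z_1| = 2.2337.
  z_2 = (0.696 - 1.591357) / (-1.024) = 0.8744,   |z_2| = 0.8744.
Moduli of all roots: 2.2337, 0.8744.
All moduli strictly greater than 1? No.
Verdict: Not stationary.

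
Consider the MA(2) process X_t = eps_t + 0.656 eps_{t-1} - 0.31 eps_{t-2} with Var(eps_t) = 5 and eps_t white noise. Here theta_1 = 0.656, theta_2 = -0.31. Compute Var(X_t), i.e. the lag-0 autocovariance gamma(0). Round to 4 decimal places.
\gamma(0) = 7.6322

For an MA(q) process X_t = eps_t + sum_i theta_i eps_{t-i} with
Var(eps_t) = sigma^2, the variance is
  gamma(0) = sigma^2 * (1 + sum_i theta_i^2).
  sum_i theta_i^2 = (0.656)^2 + (-0.31)^2 = 0.430336 + 0.0961 = 0.526436.
  gamma(0) = 5 * (1 + 0.526436) = 5 * 1.526436 = 7.63218, which rounds to 7.6322.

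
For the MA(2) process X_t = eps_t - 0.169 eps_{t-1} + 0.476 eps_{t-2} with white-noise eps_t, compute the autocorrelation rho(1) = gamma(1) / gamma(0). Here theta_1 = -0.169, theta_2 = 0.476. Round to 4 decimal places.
\rho(1) = -0.1987

For an MA(q) process with theta_0 = 1, the autocovariance is
  gamma(k) = sigma^2 * sum_{i=0..q-k} theta_i * theta_{i+k},
and rho(k) = gamma(k) / gamma(0). Sigma^2 cancels.
  numerator   = (1)*(-0.169) + (-0.169)*(0.476) = -0.249444.
  denominator = (1)^2 + (-0.169)^2 + (0.476)^2 = 1.255137.
  rho(1) = -0.249444 / 1.255137 = -0.1987.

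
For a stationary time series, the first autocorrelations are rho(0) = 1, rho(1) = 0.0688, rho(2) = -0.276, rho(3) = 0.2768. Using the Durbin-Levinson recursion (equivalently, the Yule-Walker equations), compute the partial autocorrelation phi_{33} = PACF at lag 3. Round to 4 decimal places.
\phi_{33} = 0.3499

The PACF at lag k is phi_{kk}, the last component of the solution
to the Yule-Walker system G_k phi = r_k where
  (G_k)_{ij} = rho(|i - j|), (r_k)_i = rho(i), i,j = 1..k.
Equivalently, Durbin-Levinson gives phi_{kk} iteratively:
  phi_{11} = rho(1)
  phi_{kk} = [rho(k) - sum_{j=1..k-1} phi_{k-1,j} rho(k-j)]
            / [1 - sum_{j=1..k-1} phi_{k-1,j} rho(j)],
  phi_{k,j} = phi_{k-1,j} - phi_{kk} phi_{k-1,k-j},  j = 1..k-1.
Step k = 1:
  phi_11 = rho(1) = 0.0688.
Step k = 2:
  phi_22 = [rho(2) - phi_11 rho(1)] / [1 - phi_11 rho(1)] = [-0.276 - (0.0688)(0.0688)] / [1 - (0.0688)(0.0688)]
         = -0.28073344 / 0.99526656 = -0.282069.
  Update: phi_21 = phi_11 - phi_22 phi_11 = 0.0688 - (-0.282069)(0.0688) = 0.088206.
Step k = 3:
  phi_33 = [rho(3) - phi_21 rho(2) - phi_22 rho(1)] / [1 - phi_21 rho(1) - phi_22 rho(2)]
    numerator   = 0.2768 - (0.088206)(-0.276) - (-0.282069)(0.0688) = 0.32055126
    denominator = 1 - (0.088206)(0.0688) - (-0.282069)(-0.276) = 0.91608047
  phi_33 = 0.32055126 / 0.91608047 = 0.3499.
Therefore phi_{33} = 0.3499.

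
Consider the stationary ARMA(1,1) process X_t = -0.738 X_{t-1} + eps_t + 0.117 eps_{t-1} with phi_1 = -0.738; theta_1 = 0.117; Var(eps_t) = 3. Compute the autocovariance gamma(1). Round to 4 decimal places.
\gamma(1) = -3.7380

Multiply the model equation by X_{t-k} and take expectations. With theta_0 = psi_0 = 1 and psi_j the MA(infinity) weights, this gives
  gamma(k) - sum_i phi_i gamma(k-i) = c_k,
  c_k = sigma^2 * sum_{j=k..q} theta_j psi_{j-k}   (c_k = 0 for k > q),
using gamma(-m) = gamma(m).
psi-weights needed (psi_j = theta_j + sum_i phi_i psi_{j-i}):
  psi_1 = theta_1 + phi_1 = 0.117 + (-0.738) = -0.621
Right-hand sides:
  c_0 = sigma^2 (1 + theta_1 psi_1) = 3 * (1 + (0.117)(-0.621)) = 3 * 0.927343 = 2.782029
  c_1 = sigma^2 theta_1 = 3 * (0.117) = 0.351
  c_2 = 0
Equations for k = 0 and k = 1 (AR order 1):
  gamma(0) = phi_1 gamma(1) + c_0
  gamma(1) = phi_1 gamma(0) + c_1
Substituting the second into the first: gamma(0) (1 - phi_1^2) = c_0 + phi_1 c_1, so
  gamma(0) = (c_0 + phi_1 c_1) / (1 - phi_1^2) = (2.782029 + (-0.738)(0.351)) / (1 - (-0.738)^2) = 2.522991 / 0.455356 = 5.5407.
  gamma(1) = phi_1 gamma(0) + c_1 = (-0.738)(5.5407) + (0.351) = -3.738037.
Therefore gamma(1) = -3.7380 (to 4 decimal places).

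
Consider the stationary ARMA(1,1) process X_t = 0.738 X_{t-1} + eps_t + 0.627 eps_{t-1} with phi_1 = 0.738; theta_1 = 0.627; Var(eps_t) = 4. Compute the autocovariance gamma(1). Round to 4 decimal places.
\gamma(1) = 17.5390

Multiply the model equation by X_{t-k} and take expectations. With theta_0 = psi_0 = 1 and psi_j the MA(infinity) weights, this gives
  gamma(k) - sum_i phi_i gamma(k-i) = c_k,
  c_k = sigma^2 * sum_{j=k..q} theta_j psi_{j-k}   (c_k = 0 for k > q),
using gamma(-m) = gamma(m).
psi-weights needed (psi_j = theta_j + sum_i phi_i psi_{j-i}):
  psi_1 = theta_1 + phi_1 = 0.627 + (0.738) = 1.365
Right-hand sides:
  c_0 = sigma^2 (1 + theta_1 psi_1) = 4 * (1 + (0.627)(1.365)) = 4 * 1.855855 = 7.42342
  c_1 = sigma^2 theta_1 = 4 * (0.627) = 2.508
  c_2 = 0
Equations for k = 0 and k = 1 (AR order 1):
  gamma(0) = phi_1 gamma(1) + c_0
  gamma(1) = phi_1 gamma(0) + c_1
Substituting the second into the first: gamma(0) (1 - phi_1^2) = c_0 + phi_1 c_1, so
  gamma(0) = (c_0 + phi_1 c_1) / (1 - phi_1^2) = (7.42342 + (0.738)(2.508)) / (1 - (0.738)^2) = 9.274324 / 0.455356 = 20.367194.
  gamma(1) = phi_1 gamma(0) + c_1 = (0.738)(20.367194) + (2.508) = 17.538989.
Therefore gamma(1) = 17.5390 (to 4 decimal places).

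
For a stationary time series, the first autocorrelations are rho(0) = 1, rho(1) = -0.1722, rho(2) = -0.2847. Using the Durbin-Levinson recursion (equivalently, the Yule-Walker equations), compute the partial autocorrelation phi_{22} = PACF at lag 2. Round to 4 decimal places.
\phi_{22} = -0.3240

The PACF at lag k is phi_{kk}, the last component of the solution
to the Yule-Walker system G_k phi = r_k where
  (G_k)_{ij} = rho(|i - j|), (r_k)_i = rho(i), i,j = 1..k.
Equivalently, Durbin-Levinson gives phi_{kk} iteratively:
  phi_{11} = rho(1)
  phi_{kk} = [rho(k) - sum_{j=1..k-1} phi_{k-1,j} rho(k-j)]
            / [1 - sum_{j=1..k-1} phi_{k-1,j} rho(j)],
  phi_{k,j} = phi_{k-1,j} - phi_{kk} phi_{k-1,k-j},  j = 1..k-1.
Step k = 1:
  phi_11 = rho(1) = -0.1722.
Step k = 2:
  phi_22 = [rho(2) - phi_11 rho(1)] / [1 - phi_11 rho(1)] = [-0.2847 - (-0.1722)(-0.1722)] / [1 - (-0.1722)(-0.1722)]
         = -0.31435284 / 0.97034716 = -0.324.
Therefore phi_{22} = -0.3240.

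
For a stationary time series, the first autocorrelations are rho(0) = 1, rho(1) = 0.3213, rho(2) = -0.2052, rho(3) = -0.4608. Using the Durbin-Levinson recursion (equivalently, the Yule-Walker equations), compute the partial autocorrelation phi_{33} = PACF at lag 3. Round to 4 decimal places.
\phi_{33} = -0.3310

The PACF at lag k is phi_{kk}, the last component of the solution
to the Yule-Walker system G_k phi = r_k where
  (G_k)_{ij} = rho(|i - j|), (r_k)_i = rho(i), i,j = 1..k.
Equivalently, Durbin-Levinson gives phi_{kk} iteratively:
  phi_{11} = rho(1)
  phi_{kk} = [rho(k) - sum_{j=1..k-1} phi_{k-1,j} rho(k-j)]
            / [1 - sum_{j=1..k-1} phi_{k-1,j} rho(j)],
  phi_{k,j} = phi_{k-1,j} - phi_{kk} phi_{k-1,k-j},  j = 1..k-1.
Step k = 1:
  phi_11 = rho(1) = 0.3213.
Step k = 2:
  phi_22 = [rho(2) - phi_11 rho(1)] / [1 - phi_11 rho(1)] = [-0.2052 - (0.3213)(0.3213)] / [1 - (0.3213)(0.3213)]
         = -0.30843369 / 0.89676631 = -0.34394.
  Update: phi_21 = phi_11 - phi_22 phi_11 = 0.3213 - (-0.34394)(0.3213) = 0.431808.
Step k = 3:
  phi_33 = [rho(3) - phi_21 rho(2) - phi_22 rho(1)] / [1 - phi_21 rho(1) - phi_22 rho(2)]
    numerator   = -0.4608 - (0.431808)(-0.2052) - (-0.34394)(0.3213) = -0.26168514
    denominator = 1 - (0.431808)(0.3213) - (-0.34394)(-0.2052) = 0.79068367
  phi_33 = -0.26168514 / 0.79068367 = -0.331.
Therefore phi_{33} = -0.3310.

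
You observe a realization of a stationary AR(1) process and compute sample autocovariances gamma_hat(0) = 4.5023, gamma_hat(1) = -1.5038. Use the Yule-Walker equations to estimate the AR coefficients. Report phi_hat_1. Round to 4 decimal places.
\hat\phi_{1} = -0.3340

The Yule-Walker equations for an AR(p) process read, in matrix form,
  Gamma_p phi = r_p,   with   (Gamma_p)_{ij} = gamma(|i - j|),
                       (r_p)_i = gamma(i),   i,j = 1..p.
Substitute the sample gammas (Toeplitz matrix and right-hand side of size 1):
  Gamma_p = [[4.5023]]
  r_p     = [-1.5038]
With p = 1 this is the single equation gamma(0) phi_1 = gamma(1):
  phi_hat_1 = gamma(1) / gamma(0) = -1.5038 / 4.5023 = -0.3340.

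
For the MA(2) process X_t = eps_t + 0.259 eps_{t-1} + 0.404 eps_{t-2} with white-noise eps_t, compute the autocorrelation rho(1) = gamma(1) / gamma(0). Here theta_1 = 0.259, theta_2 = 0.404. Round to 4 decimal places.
\rho(1) = 0.2956

For an MA(q) process with theta_0 = 1, the autocovariance is
  gamma(k) = sigma^2 * sum_{i=0..q-k} theta_i * theta_{i+k},
and rho(k) = gamma(k) / gamma(0). Sigma^2 cancels.
  numerator   = (1)*(0.259) + (0.259)*(0.404) = 0.363636.
  denominator = (1)^2 + (0.259)^2 + (0.404)^2 = 1.230297.
  rho(1) = 0.363636 / 1.230297 = 0.2956.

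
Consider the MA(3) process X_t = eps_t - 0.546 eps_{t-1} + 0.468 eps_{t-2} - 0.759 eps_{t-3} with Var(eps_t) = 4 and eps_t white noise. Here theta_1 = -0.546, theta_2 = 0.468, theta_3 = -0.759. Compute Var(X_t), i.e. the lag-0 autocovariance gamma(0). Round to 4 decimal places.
\gamma(0) = 8.3729

For an MA(q) process X_t = eps_t + sum_i theta_i eps_{t-i} with
Var(eps_t) = sigma^2, the variance is
  gamma(0) = sigma^2 * (1 + sum_i theta_i^2).
  sum_i theta_i^2 = (-0.546)^2 + (0.468)^2 + (-0.759)^2 = 0.298116 + 0.219024 + 0.576081 = 1.093221.
  gamma(0) = 4 * (1 + 1.093221) = 4 * 2.093221 = 8.372884, which rounds to 8.3729.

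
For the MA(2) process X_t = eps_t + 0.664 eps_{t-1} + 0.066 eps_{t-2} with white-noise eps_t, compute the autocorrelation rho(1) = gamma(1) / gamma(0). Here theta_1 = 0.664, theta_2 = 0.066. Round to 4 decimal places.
\rho(1) = 0.4898

For an MA(q) process with theta_0 = 1, the autocovariance is
  gamma(k) = sigma^2 * sum_{i=0..q-k} theta_i * theta_{i+k},
and rho(k) = gamma(k) / gamma(0). Sigma^2 cancels.
  numerator   = (1)*(0.664) + (0.664)*(0.066) = 0.707824.
  denominator = (1)^2 + (0.664)^2 + (0.066)^2 = 1.445252.
  rho(1) = 0.707824 / 1.445252 = 0.4898.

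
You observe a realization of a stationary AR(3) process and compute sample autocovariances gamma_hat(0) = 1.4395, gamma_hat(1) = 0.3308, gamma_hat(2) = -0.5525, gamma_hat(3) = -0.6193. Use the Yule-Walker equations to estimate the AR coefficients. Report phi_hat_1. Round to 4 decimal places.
\hat\phi_{1} = 0.2150

The Yule-Walker equations for an AR(p) process read, in matrix form,
  Gamma_p phi = r_p,   with   (Gamma_p)_{ij} = gamma(|i - j|),
                       (r_p)_i = gamma(i),   i,j = 1..p.
Substitute the sample gammas (Toeplitz matrix and right-hand side of size 3):
  Gamma_p = [[1.4395, 0.3308, -0.5525], [0.3308, 1.4395, 0.3308], [-0.5525, 0.3308, 1.4395]]
  r_p     = [0.3308, -0.5525, -0.6193]
Written out (R1..R3):
  (R1) 1.4395 phi_1 + 0.3308 phi_2 - 0.5525 phi_3 = 0.3308
  (R2) 0.3308 phi_1 + 1.4395 phi_2 + 0.3308 phi_3 = -0.5525
  (R3) -0.5525 phi_1 + 0.3308 phi_2 + 1.4395 phi_3 = -0.6193
Gaussian elimination:
  R2 <- R2 - (0.3308/1.4395) R1 = R2 - (0.229802) R1:  1.363481 phi_2 + 0.457766 phi_3 = -0.628519
  R3 <- R3 - (-0.5525/1.4395) R1 = R3 - (-0.383814) R1:  0.457766 phi_2 + 1.227443 phi_3 = -0.492334
  R3 <- R3 - (0.457766/1.363481) R2 = R3 - (0.335733) R2:  1.073756 phi_3 = -0.28132
Back-substitution:
  phi_hat_3 = -0.28132 / 1.073756 = -0.261996
  phi_hat_2 = (-0.628519 - (0.457766)(-0.261996)) / 1.363481 = -0.373005
  phi_hat_1 = (0.3308 - (0.3308)(-0.373005) - (-0.5525)(-0.261996)) / 1.4395 = 0.214962
So phi_hat = [0.2150, -0.3730, -0.2620].
Therefore phi_hat_1 = 0.2150.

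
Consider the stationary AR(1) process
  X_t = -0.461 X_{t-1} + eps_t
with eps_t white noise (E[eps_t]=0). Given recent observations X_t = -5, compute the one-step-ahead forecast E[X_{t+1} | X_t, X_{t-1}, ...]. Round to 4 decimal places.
E[X_{t+1} \mid \mathcal F_t] = 2.3050

For an AR(p) model X_t = c + sum_i phi_i X_{t-i} + eps_t, the
one-step-ahead conditional mean is
  E[X_{t+1} | X_t, ...] = c + sum_i phi_i X_{t+1-i}.
Substitute known values:
  E[X_{t+1} | ...] = (-0.461) * (-5)
                   = 2.3050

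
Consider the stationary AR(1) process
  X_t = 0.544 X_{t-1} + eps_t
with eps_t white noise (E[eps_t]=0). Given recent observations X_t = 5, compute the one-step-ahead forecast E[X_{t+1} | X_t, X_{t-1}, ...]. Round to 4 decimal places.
E[X_{t+1} \mid \mathcal F_t] = 2.7200

For an AR(p) model X_t = c + sum_i phi_i X_{t-i} + eps_t, the
one-step-ahead conditional mean is
  E[X_{t+1} | X_t, ...] = c + sum_i phi_i X_{t+1-i}.
Substitute known values:
  E[X_{t+1} | ...] = (0.544) * (5)
                   = 2.7200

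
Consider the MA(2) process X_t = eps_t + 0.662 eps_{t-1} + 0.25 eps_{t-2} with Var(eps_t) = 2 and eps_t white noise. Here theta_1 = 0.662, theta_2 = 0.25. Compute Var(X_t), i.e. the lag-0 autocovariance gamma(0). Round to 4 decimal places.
\gamma(0) = 3.0015

For an MA(q) process X_t = eps_t + sum_i theta_i eps_{t-i} with
Var(eps_t) = sigma^2, the variance is
  gamma(0) = sigma^2 * (1 + sum_i theta_i^2).
  sum_i theta_i^2 = (0.662)^2 + (0.25)^2 = 0.438244 + 0.0625 = 0.500744.
  gamma(0) = 2 * (1 + 0.500744) = 2 * 1.500744 = 3.001488, which rounds to 3.0015.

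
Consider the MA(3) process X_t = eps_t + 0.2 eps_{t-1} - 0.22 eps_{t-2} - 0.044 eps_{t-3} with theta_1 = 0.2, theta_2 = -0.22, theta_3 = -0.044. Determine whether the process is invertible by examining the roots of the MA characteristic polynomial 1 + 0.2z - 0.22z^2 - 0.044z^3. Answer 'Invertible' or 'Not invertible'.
\text{Invertible}

The MA(q) characteristic polynomial is P(z) = 1 + 0.2z - 0.22z^2 - 0.044z^3.
Invertibility requires all roots to lie outside the unit circle, i.e. |z| > 1 for every root.
Degree 3: look for a simple real root z0 first, then factor out (1 - z/z0) and solve the remaining quadratic.
Testing z0 = -5: P(-5) = 1 + (0.2)(-5) + (-0.22)(-5)^2 + (-0.044)(-5)^3
  = 1 + (-1) + (-5.5) + (5.5) = 0.  So z_0 = -5 is a root, |z_0| = 5.
Divide out the factor (1 + 0.2 z) = (1 - z/z0) (since 1/z0 = -0.2):
  P(z) = (1 + 0.2 z)(1 + (0) z + (-0.22) z^2)
  [check: z-coef 0 - (-0.2) = 0.2; z^2-coef -0.22 - (-0.2)(0) = -0.22; z^3-coef -(-0.2)(-0.22) = -0.044.]
Remaining roots from the quadratic factor 1 + (0) z + (-0.22) z^2:
  Set 1 + (0) z + (-0.22) z^2 = 0, i.e. a z^2 + b z + c = 0 with a = -0.22, b = 0, c = 1.
  Discriminant D = b^2 - 4ac = (0)^2 - 4*(-0.22)*1 = 0 - (-0.88) = 0.88.
  D >= 0, so the roots are real: z = (-b +/- sqrt(D)) / (2a) = (0 +/- 0.938083) / (-0.44).
    z_1 = (0 + 0.938083) / (-0.44) = -2.132,   |z_1| = 2.132.
    z_2 = (0 - 0.938083) / (-0.44) = 2.132,   |z_2| = 2.132.
Moduli of all roots: 5.0000, 2.1320, 2.1320.
All moduli strictly greater than 1? Yes.
Verdict: Invertible.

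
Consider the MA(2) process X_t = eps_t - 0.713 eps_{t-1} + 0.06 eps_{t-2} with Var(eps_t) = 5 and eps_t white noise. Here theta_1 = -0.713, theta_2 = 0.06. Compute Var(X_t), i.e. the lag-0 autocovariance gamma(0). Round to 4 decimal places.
\gamma(0) = 7.5598

For an MA(q) process X_t = eps_t + sum_i theta_i eps_{t-i} with
Var(eps_t) = sigma^2, the variance is
  gamma(0) = sigma^2 * (1 + sum_i theta_i^2).
  sum_i theta_i^2 = (-0.713)^2 + (0.06)^2 = 0.508369 + 0.0036 = 0.511969.
  gamma(0) = 5 * (1 + 0.511969) = 5 * 1.511969 = 7.559845, which rounds to 7.5598.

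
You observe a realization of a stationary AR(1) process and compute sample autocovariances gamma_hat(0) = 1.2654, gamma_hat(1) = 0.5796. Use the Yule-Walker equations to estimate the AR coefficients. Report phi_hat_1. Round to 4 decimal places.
\hat\phi_{1} = 0.4580

The Yule-Walker equations for an AR(p) process read, in matrix form,
  Gamma_p phi = r_p,   with   (Gamma_p)_{ij} = gamma(|i - j|),
                       (r_p)_i = gamma(i),   i,j = 1..p.
Substitute the sample gammas (Toeplitz matrix and right-hand side of size 1):
  Gamma_p = [[1.2654]]
  r_p     = [0.5796]
With p = 1 this is the single equation gamma(0) phi_1 = gamma(1):
  phi_hat_1 = gamma(1) / gamma(0) = 0.5796 / 1.2654 = 0.4580.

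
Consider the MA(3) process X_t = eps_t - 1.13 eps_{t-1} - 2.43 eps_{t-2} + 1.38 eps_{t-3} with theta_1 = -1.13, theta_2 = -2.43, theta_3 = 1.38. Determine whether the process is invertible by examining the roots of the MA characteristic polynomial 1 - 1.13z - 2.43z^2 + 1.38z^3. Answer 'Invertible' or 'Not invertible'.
\text{Not invertible}

The MA(q) characteristic polynomial is P(z) = 1 - 1.13z - 2.43z^2 + 1.38z^3.
Invertibility requires all roots to lie outside the unit circle, i.e. |z| > 1 for every root.
Degree 3: look for a simple real root z0 first, then factor out (1 - z/z0) and solve the remaining quadratic.
Testing z0 = 0.5: P(0.5) = 1 + (-1.13)(0.5) + (-2.43)(0.5)^2 + (1.38)(0.5)^3
  = 1 + (-0.565) + (-0.6075) + (0.1725) = 0.  So z_0 = 0.5 is a root, |z_0| = 0.5.
Divide out the factor (1 - 2 z) = (1 - z/z0) (since 1/z0 = 2):
  P(z) = (1 - 2 z)(1 + (0.87) z + (-0.69) z^2)
  [check: z-coef 0.87 - (2) = -1.13; z^2-coef -0.69 - (2)(0.87) = -2.43; z^3-coef -(2)(-0.69) = 1.38.]
Remaining roots from the quadratic factor 1 + (0.87) z + (-0.69) z^2:
  Set 1 + (0.87) z + (-0.69) z^2 = 0, i.e. a z^2 + b z + c = 0 with a = -0.69, b = 0.87, c = 1.
  Discriminant D = b^2 - 4ac = (0.87)^2 - 4*(-0.69)*1 = 0.7569 - (-2.76) = 3.5169.
  D >= 0, so the roots are real: z = (-b +/- sqrt(D)) / (2a) = (-0.87 +/- 1.87534) / (-1.38).
    z_1 = (-0.87 + 1.87534) / (-1.38) = -0.7285,   |z_1| = 0.7285.
    z_2 = (-0.87 - 1.87534) / (-1.38) = 1.9894,   |z_2| = 1.9894.
Moduli of all roots: 0.5000, 0.7285, 1.9894.
All moduli strictly greater than 1? No.
Verdict: Not invertible.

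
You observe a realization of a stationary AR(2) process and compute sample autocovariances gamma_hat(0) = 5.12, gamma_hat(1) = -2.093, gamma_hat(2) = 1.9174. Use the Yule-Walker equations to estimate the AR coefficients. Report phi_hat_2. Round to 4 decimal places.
\hat\phi_{2} = 0.2490

The Yule-Walker equations for an AR(p) process read, in matrix form,
  Gamma_p phi = r_p,   with   (Gamma_p)_{ij} = gamma(|i - j|),
                       (r_p)_i = gamma(i),   i,j = 1..p.
Substitute the sample gammas (Toeplitz matrix and right-hand side of size 2):
  Gamma_p = [[5.12, -2.093], [-2.093, 5.12]]
  r_p     = [-2.093, 1.9174]
Written out:
  5.12 phi_1 - 2.093 phi_2 = -2.093
  -2.093 phi_1 + 5.12 phi_2 = 1.9174
Solve by Cramer's rule:
  det = gamma(0)^2 - gamma(1)^2 = (5.12)^2 - (-2.093)^2 = 26.2144 - 4.380649 = 21.833751
  phi_hat_1 = [gamma(1) gamma(0) - gamma(1) gamma(2)] / det = [(-2.093)(5.12) - (-2.093)(1.9174)] / 21.833751 = -6.7030418 / 21.833751 = -0.307
  phi_hat_2 = [gamma(0) gamma(2) - gamma(1)^2] / det = [(5.12)(1.9174) - (-2.093)^2] / 21.833751 = 5.436439 / 21.833751 = 0.249
So phi_hat = [-0.3070, 0.2490].
Therefore phi_hat_2 = 0.2490.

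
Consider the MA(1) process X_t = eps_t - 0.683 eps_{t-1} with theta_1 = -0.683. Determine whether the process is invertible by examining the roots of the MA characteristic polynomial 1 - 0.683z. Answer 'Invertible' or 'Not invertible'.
\text{Invertible}

The MA(q) characteristic polynomial is P(z) = 1 - 0.683z.
Invertibility requires all roots to lie outside the unit circle, i.e. |z| > 1 for every root.
This is linear in z: 1 + (-0.683) z = 0  =>  z = -1/(-0.683) = 1.464129,  |z| = 1.464129.
Moduli of all roots: 1.4641.
All moduli strictly greater than 1? Yes.
Verdict: Invertible.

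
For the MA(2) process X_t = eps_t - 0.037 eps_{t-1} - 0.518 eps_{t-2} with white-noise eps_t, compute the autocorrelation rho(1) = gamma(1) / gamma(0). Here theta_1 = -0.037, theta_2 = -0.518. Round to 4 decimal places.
\rho(1) = -0.0140

For an MA(q) process with theta_0 = 1, the autocovariance is
  gamma(k) = sigma^2 * sum_{i=0..q-k} theta_i * theta_{i+k},
and rho(k) = gamma(k) / gamma(0). Sigma^2 cancels.
  numerator   = (1)*(-0.037) + (-0.037)*(-0.518) = -0.017834.
  denominator = (1)^2 + (-0.037)^2 + (-0.518)^2 = 1.269693.
  rho(1) = -0.017834 / 1.269693 = -0.0140.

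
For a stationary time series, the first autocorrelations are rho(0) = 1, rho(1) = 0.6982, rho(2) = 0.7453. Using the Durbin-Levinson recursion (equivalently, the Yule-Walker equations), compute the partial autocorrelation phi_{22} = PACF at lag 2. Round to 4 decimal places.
\phi_{22} = 0.5030

The PACF at lag k is phi_{kk}, the last component of the solution
to the Yule-Walker system G_k phi = r_k where
  (G_k)_{ij} = rho(|i - j|), (r_k)_i = rho(i), i,j = 1..k.
Equivalently, Durbin-Levinson gives phi_{kk} iteratively:
  phi_{11} = rho(1)
  phi_{kk} = [rho(k) - sum_{j=1..k-1} phi_{k-1,j} rho(k-j)]
            / [1 - sum_{j=1..k-1} phi_{k-1,j} rho(j)],
  phi_{k,j} = phi_{k-1,j} - phi_{kk} phi_{k-1,k-j},  j = 1..k-1.
Step k = 1:
  phi_11 = rho(1) = 0.6982.
Step k = 2:
  phi_22 = [rho(2) - phi_11 rho(1)] / [1 - phi_11 rho(1)] = [0.7453 - (0.6982)(0.6982)] / [1 - (0.6982)(0.6982)]
         = 0.25781676 / 0.51251676 = 0.503.
Therefore phi_{22} = 0.5030.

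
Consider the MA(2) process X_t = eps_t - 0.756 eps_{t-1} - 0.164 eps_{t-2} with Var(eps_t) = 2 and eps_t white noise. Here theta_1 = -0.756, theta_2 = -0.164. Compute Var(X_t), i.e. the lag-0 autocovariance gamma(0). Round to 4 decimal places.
\gamma(0) = 3.1969

For an MA(q) process X_t = eps_t + sum_i theta_i eps_{t-i} with
Var(eps_t) = sigma^2, the variance is
  gamma(0) = sigma^2 * (1 + sum_i theta_i^2).
  sum_i theta_i^2 = (-0.756)^2 + (-0.164)^2 = 0.571536 + 0.026896 = 0.598432.
  gamma(0) = 2 * (1 + 0.598432) = 2 * 1.598432 = 3.196864, which rounds to 3.1969.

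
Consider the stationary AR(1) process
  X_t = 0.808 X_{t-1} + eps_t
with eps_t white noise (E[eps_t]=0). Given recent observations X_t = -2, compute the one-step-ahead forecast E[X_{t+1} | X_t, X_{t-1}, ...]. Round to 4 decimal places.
E[X_{t+1} \mid \mathcal F_t] = -1.6160

For an AR(p) model X_t = c + sum_i phi_i X_{t-i} + eps_t, the
one-step-ahead conditional mean is
  E[X_{t+1} | X_t, ...] = c + sum_i phi_i X_{t+1-i}.
Substitute known values:
  E[X_{t+1} | ...] = (0.808) * (-2)
                   = -1.6160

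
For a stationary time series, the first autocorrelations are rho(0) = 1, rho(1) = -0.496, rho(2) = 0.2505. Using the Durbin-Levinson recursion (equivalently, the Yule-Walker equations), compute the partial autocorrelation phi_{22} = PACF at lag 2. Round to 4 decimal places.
\phi_{22} = 0.0059

The PACF at lag k is phi_{kk}, the last component of the solution
to the Yule-Walker system G_k phi = r_k where
  (G_k)_{ij} = rho(|i - j|), (r_k)_i = rho(i), i,j = 1..k.
Equivalently, Durbin-Levinson gives phi_{kk} iteratively:
  phi_{11} = rho(1)
  phi_{kk} = [rho(k) - sum_{j=1..k-1} phi_{k-1,j} rho(k-j)]
            / [1 - sum_{j=1..k-1} phi_{k-1,j} rho(j)],
  phi_{k,j} = phi_{k-1,j} - phi_{kk} phi_{k-1,k-j},  j = 1..k-1.
Step k = 1:
  phi_11 = rho(1) = -0.496.
Step k = 2:
  phi_22 = [rho(2) - phi_11 rho(1)] / [1 - phi_11 rho(1)] = [0.2505 - (-0.496)(-0.496)] / [1 - (-0.496)(-0.496)]
         = 0.004484 / 0.753984 = 0.0059.
Therefore phi_{22} = 0.0059.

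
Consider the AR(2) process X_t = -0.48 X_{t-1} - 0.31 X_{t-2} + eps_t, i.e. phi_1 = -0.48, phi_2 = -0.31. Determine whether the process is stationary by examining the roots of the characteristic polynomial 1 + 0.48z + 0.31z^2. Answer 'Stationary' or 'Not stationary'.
\text{Stationary}

The AR(p) characteristic polynomial is P(z) = 1 + 0.48z + 0.31z^2.
Stationarity requires all roots to lie outside the unit circle, i.e. |z| > 1 for every root.
Set 1 + (0.48) z + (0.31) z^2 = 0, i.e. a z^2 + b z + c = 0 with a = 0.31, b = 0.48, c = 1.
Discriminant D = b^2 - 4ac = (0.48)^2 - 4*(0.31)*1 = 0.2304 - (1.24) = -1.0096.
D < 0, so the roots are the complex-conjugate pair z = (-b +/- i sqrt(-D)) / (2a) = -0.7742 +/- 1.6206i.
For a conjugate pair |z|^2 = z * conj(z) = (product of roots) = c/a = 1/(0.31) = 3.225806, so |z| = sqrt(3.225806) = 1.7961 for both roots.
Moduli of all roots: 1.7961, 1.7961.
All moduli strictly greater than 1? Yes.
Verdict: Stationary.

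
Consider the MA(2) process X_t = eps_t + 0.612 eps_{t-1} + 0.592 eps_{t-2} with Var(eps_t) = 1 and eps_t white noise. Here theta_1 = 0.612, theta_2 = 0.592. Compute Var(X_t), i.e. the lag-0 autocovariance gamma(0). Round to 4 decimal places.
\gamma(0) = 1.7250

For an MA(q) process X_t = eps_t + sum_i theta_i eps_{t-i} with
Var(eps_t) = sigma^2, the variance is
  gamma(0) = sigma^2 * (1 + sum_i theta_i^2).
  sum_i theta_i^2 = (0.612)^2 + (0.592)^2 = 0.374544 + 0.350464 = 0.725008.
  gamma(0) = 1 * (1 + 0.725008) = 1 * 1.725008 = 1.725008, which rounds to 1.7250.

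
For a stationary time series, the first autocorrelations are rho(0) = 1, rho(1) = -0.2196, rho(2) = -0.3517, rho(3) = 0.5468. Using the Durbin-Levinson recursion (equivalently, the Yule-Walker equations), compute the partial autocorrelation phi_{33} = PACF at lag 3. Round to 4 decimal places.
\phi_{33} = 0.4400

The PACF at lag k is phi_{kk}, the last component of the solution
to the Yule-Walker system G_k phi = r_k where
  (G_k)_{ij} = rho(|i - j|), (r_k)_i = rho(i), i,j = 1..k.
Equivalently, Durbin-Levinson gives phi_{kk} iteratively:
  phi_{11} = rho(1)
  phi_{kk} = [rho(k) - sum_{j=1..k-1} phi_{k-1,j} rho(k-j)]
            / [1 - sum_{j=1..k-1} phi_{k-1,j} rho(j)],
  phi_{k,j} = phi_{k-1,j} - phi_{kk} phi_{k-1,k-j},  j = 1..k-1.
Step k = 1:
  phi_11 = rho(1) = -0.2196.
Step k = 2:
  phi_22 = [rho(2) - phi_11 rho(1)] / [1 - phi_11 rho(1)] = [-0.3517 - (-0.2196)(-0.2196)] / [1 - (-0.2196)(-0.2196)]
         = -0.39992416 / 0.95177584 = -0.420187.
  Update: phi_21 = phi_11 - phi_22 phi_11 = -0.2196 - (-0.420187)(-0.2196) = -0.311873.
Step k = 3:
  phi_33 = [rho(3) - phi_21 rho(2) - phi_22 rho(1)] / [1 - phi_21 rho(1) - phi_22 rho(2)]
    numerator   = 0.5468 - (-0.311873)(-0.3517) - (-0.420187)(-0.2196) = 0.34484108
    denominator = 1 - (-0.311873)(-0.2196) - (-0.420187)(-0.3517) = 0.78373277
  phi_33 = 0.34484108 / 0.78373277 = 0.44.
Therefore phi_{33} = 0.4400.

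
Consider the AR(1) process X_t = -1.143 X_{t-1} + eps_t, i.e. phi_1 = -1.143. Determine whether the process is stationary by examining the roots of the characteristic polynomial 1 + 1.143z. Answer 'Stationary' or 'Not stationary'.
\text{Not stationary}

The AR(p) characteristic polynomial is P(z) = 1 + 1.143z.
Stationarity requires all roots to lie outside the unit circle, i.e. |z| > 1 for every root.
This is linear in z: 1 + (1.143) z = 0  =>  z = -1/(1.143) = -0.874891,  |z| = 0.874891.
Moduli of all roots: 0.8749.
All moduli strictly greater than 1? No.
Verdict: Not stationary.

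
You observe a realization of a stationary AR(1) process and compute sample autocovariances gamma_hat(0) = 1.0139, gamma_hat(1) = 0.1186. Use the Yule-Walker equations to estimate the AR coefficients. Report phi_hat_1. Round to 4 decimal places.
\hat\phi_{1} = 0.1170

The Yule-Walker equations for an AR(p) process read, in matrix form,
  Gamma_p phi = r_p,   with   (Gamma_p)_{ij} = gamma(|i - j|),
                       (r_p)_i = gamma(i),   i,j = 1..p.
Substitute the sample gammas (Toeplitz matrix and right-hand side of size 1):
  Gamma_p = [[1.0139]]
  r_p     = [0.1186]
With p = 1 this is the single equation gamma(0) phi_1 = gamma(1):
  phi_hat_1 = gamma(1) / gamma(0) = 0.1186 / 1.0139 = 0.1170.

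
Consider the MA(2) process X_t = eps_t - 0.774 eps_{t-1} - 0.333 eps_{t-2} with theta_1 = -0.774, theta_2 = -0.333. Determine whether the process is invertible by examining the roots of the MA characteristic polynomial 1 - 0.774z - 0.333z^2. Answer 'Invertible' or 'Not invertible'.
\text{Not invertible}

The MA(q) characteristic polynomial is P(z) = 1 - 0.774z - 0.333z^2.
Invertibility requires all roots to lie outside the unit circle, i.e. |z| > 1 for every root.
Set 1 + (-0.774) z + (-0.333) z^2 = 0, i.e. a z^2 + b z + c = 0 with a = -0.333, b = -0.774, c = 1.
Discriminant D = b^2 - 4ac = (-0.774)^2 - 4*(-0.333)*1 = 0.599076 - (-1.332) = 1.931076.
D >= 0, so the roots are real: z = (-b +/- sqrt(D)) / (2a) = (0.774 +/- 1.389632) / (-0.666).
  z_1 = (0.774 + 1.389632) / (-0.666) = -3.2487,   |z_1| = 3.2487.
  z_2 = (0.774 - 1.389632) / (-0.666) = 0.9244,   |z_2| = 0.9244.
Moduli of all roots: 3.2487, 0.9244.
All moduli strictly greater than 1? No.
Verdict: Not invertible.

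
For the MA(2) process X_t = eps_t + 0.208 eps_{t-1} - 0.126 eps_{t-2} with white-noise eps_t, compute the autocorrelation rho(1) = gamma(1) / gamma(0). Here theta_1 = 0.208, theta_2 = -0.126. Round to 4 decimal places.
\rho(1) = 0.1716

For an MA(q) process with theta_0 = 1, the autocovariance is
  gamma(k) = sigma^2 * sum_{i=0..q-k} theta_i * theta_{i+k},
and rho(k) = gamma(k) / gamma(0). Sigma^2 cancels.
  numerator   = (1)*(0.208) + (0.208)*(-0.126) = 0.181792.
  denominator = (1)^2 + (0.208)^2 + (-0.126)^2 = 1.05914.
  rho(1) = 0.181792 / 1.05914 = 0.1716.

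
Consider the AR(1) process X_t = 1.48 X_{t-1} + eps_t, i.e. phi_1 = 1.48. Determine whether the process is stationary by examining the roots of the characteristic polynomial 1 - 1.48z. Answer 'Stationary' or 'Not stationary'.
\text{Not stationary}

The AR(p) characteristic polynomial is P(z) = 1 - 1.48z.
Stationarity requires all roots to lie outside the unit circle, i.e. |z| > 1 for every root.
This is linear in z: 1 + (-1.48) z = 0  =>  z = -1/(-1.48) = 0.675676,  |z| = 0.675676.
Moduli of all roots: 0.6757.
All moduli strictly greater than 1? No.
Verdict: Not stationary.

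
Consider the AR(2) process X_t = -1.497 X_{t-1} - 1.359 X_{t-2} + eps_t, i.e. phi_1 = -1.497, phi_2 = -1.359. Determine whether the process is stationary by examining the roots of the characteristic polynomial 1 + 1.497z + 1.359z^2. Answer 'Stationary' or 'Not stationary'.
\text{Not stationary}

The AR(p) characteristic polynomial is P(z) = 1 + 1.497z + 1.359z^2.
Stationarity requires all roots to lie outside the unit circle, i.e. |z| > 1 for every root.
Set 1 + (1.497) z + (1.359) z^2 = 0, i.e. a z^2 + b z + c = 0 with a = 1.359, b = 1.497, c = 1.
Discriminant D = b^2 - 4ac = (1.497)^2 - 4*(1.359)*1 = 2.241009 - (5.436) = -3.194991.
D < 0, so the roots are the complex-conjugate pair z = (-b +/- i sqrt(-D)) / (2a) = -0.5508 +/- 0.6576i.
For a conjugate pair |z|^2 = z * conj(z) = (product of roots) = c/a = 1/(1.359) = 0.735835, so |z| = sqrt(0.735835) = 0.8578 for both roots.
Moduli of all roots: 0.8578, 0.8578.
All moduli strictly greater than 1? No.
Verdict: Not stationary.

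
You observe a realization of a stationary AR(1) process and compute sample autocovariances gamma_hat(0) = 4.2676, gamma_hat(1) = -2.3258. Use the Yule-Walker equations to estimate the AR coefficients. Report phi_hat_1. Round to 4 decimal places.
\hat\phi_{1} = -0.5450

The Yule-Walker equations for an AR(p) process read, in matrix form,
  Gamma_p phi = r_p,   with   (Gamma_p)_{ij} = gamma(|i - j|),
                       (r_p)_i = gamma(i),   i,j = 1..p.
Substitute the sample gammas (Toeplitz matrix and right-hand side of size 1):
  Gamma_p = [[4.2676]]
  r_p     = [-2.3258]
With p = 1 this is the single equation gamma(0) phi_1 = gamma(1):
  phi_hat_1 = gamma(1) / gamma(0) = -2.3258 / 4.2676 = -0.5450.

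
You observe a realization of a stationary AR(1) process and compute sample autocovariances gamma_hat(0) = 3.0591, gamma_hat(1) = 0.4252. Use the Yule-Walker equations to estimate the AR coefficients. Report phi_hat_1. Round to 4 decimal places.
\hat\phi_{1} = 0.1390

The Yule-Walker equations for an AR(p) process read, in matrix form,
  Gamma_p phi = r_p,   with   (Gamma_p)_{ij} = gamma(|i - j|),
                       (r_p)_i = gamma(i),   i,j = 1..p.
Substitute the sample gammas (Toeplitz matrix and right-hand side of size 1):
  Gamma_p = [[3.0591]]
  r_p     = [0.4252]
With p = 1 this is the single equation gamma(0) phi_1 = gamma(1):
  phi_hat_1 = gamma(1) / gamma(0) = 0.4252 / 3.0591 = 0.1390.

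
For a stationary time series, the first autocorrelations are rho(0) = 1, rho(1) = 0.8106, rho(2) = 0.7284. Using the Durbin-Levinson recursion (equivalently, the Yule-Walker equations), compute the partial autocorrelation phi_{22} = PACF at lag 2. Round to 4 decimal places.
\phi_{22} = 0.2080

The PACF at lag k is phi_{kk}, the last component of the solution
to the Yule-Walker system G_k phi = r_k where
  (G_k)_{ij} = rho(|i - j|), (r_k)_i = rho(i), i,j = 1..k.
Equivalently, Durbin-Levinson gives phi_{kk} iteratively:
  phi_{11} = rho(1)
  phi_{kk} = [rho(k) - sum_{j=1..k-1} phi_{k-1,j} rho(k-j)]
            / [1 - sum_{j=1..k-1} phi_{k-1,j} rho(j)],
  phi_{k,j} = phi_{k-1,j} - phi_{kk} phi_{k-1,k-j},  j = 1..k-1.
Step k = 1:
  phi_11 = rho(1) = 0.8106.
Step k = 2:
  phi_22 = [rho(2) - phi_11 rho(1)] / [1 - phi_11 rho(1)] = [0.7284 - (0.8106)(0.8106)] / [1 - (0.8106)(0.8106)]
         = 0.07132764 / 0.34292764 = 0.208.
Therefore phi_{22} = 0.2080.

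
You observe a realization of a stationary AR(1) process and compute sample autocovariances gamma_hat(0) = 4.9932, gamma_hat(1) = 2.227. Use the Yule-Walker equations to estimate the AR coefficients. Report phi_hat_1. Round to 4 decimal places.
\hat\phi_{1} = 0.4460

The Yule-Walker equations for an AR(p) process read, in matrix form,
  Gamma_p phi = r_p,   with   (Gamma_p)_{ij} = gamma(|i - j|),
                       (r_p)_i = gamma(i),   i,j = 1..p.
Substitute the sample gammas (Toeplitz matrix and right-hand side of size 1):
  Gamma_p = [[4.9932]]
  r_p     = [2.227]
With p = 1 this is the single equation gamma(0) phi_1 = gamma(1):
  phi_hat_1 = gamma(1) / gamma(0) = 2.227 / 4.9932 = 0.4460.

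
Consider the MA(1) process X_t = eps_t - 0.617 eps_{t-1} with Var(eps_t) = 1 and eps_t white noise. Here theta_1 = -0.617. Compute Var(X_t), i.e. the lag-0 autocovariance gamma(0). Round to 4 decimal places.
\gamma(0) = 1.3807

For an MA(q) process X_t = eps_t + sum_i theta_i eps_{t-i} with
Var(eps_t) = sigma^2, the variance is
  gamma(0) = sigma^2 * (1 + sum_i theta_i^2).
  sum_i theta_i^2 = (-0.617)^2 = 0.380689.
  gamma(0) = 1 * (1 + 0.380689) = 1 * 1.380689 = 1.380689, which rounds to 1.3807.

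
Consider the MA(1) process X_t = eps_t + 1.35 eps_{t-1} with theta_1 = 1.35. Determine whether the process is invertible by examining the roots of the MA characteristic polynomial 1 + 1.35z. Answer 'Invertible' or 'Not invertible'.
\text{Not invertible}

The MA(q) characteristic polynomial is P(z) = 1 + 1.35z.
Invertibility requires all roots to lie outside the unit circle, i.e. |z| > 1 for every root.
This is linear in z: 1 + (1.35) z = 0  =>  z = -1/(1.35) = -0.740741,  |z| = 0.740741.
Moduli of all roots: 0.7407.
All moduli strictly greater than 1? No.
Verdict: Not invertible.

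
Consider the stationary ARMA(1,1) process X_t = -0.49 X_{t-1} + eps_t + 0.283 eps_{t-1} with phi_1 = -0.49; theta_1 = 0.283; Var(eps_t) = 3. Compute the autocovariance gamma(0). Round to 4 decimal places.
\gamma(0) = 3.1692

Multiply the model equation by X_{t-k} and take expectations. With theta_0 = psi_0 = 1 and psi_j the MA(infinity) weights, this gives
  gamma(k) - sum_i phi_i gamma(k-i) = c_k,
  c_k = sigma^2 * sum_{j=k..q} theta_j psi_{j-k}   (c_k = 0 for k > q),
using gamma(-m) = gamma(m).
psi-weights needed (psi_j = theta_j + sum_i phi_i psi_{j-i}):
  psi_1 = theta_1 + phi_1 = 0.283 + (-0.49) = -0.207
Right-hand sides:
  c_0 = sigma^2 (1 + theta_1 psi_1) = 3 * (1 + (0.283)(-0.207)) = 3 * 0.941419 = 2.824257
  c_1 = sigma^2 theta_1 = 3 * (0.283) = 0.849
  c_2 = 0
Equations for k = 0 and k = 1 (AR order 1):
  gamma(0) = phi_1 gamma(1) + c_0
  gamma(1) = phi_1 gamma(0) + c_1
Substituting the second into the first: gamma(0) (1 - phi_1^2) = c_0 + phi_1 c_1, so
  gamma(0) = (c_0 + phi_1 c_1) / (1 - phi_1^2) = (2.824257 + (-0.49)(0.849)) / (1 - (-0.49)^2) = 2.408247 / 0.7599 = 3.169163.
Therefore gamma(0) = 3.1692 (to 4 decimal places).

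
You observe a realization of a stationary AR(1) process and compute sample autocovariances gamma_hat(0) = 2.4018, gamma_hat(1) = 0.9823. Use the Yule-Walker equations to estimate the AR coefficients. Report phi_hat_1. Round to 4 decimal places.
\hat\phi_{1} = 0.4090

The Yule-Walker equations for an AR(p) process read, in matrix form,
  Gamma_p phi = r_p,   with   (Gamma_p)_{ij} = gamma(|i - j|),
                       (r_p)_i = gamma(i),   i,j = 1..p.
Substitute the sample gammas (Toeplitz matrix and right-hand side of size 1):
  Gamma_p = [[2.4018]]
  r_p     = [0.9823]
With p = 1 this is the single equation gamma(0) phi_1 = gamma(1):
  phi_hat_1 = gamma(1) / gamma(0) = 0.9823 / 2.4018 = 0.4090.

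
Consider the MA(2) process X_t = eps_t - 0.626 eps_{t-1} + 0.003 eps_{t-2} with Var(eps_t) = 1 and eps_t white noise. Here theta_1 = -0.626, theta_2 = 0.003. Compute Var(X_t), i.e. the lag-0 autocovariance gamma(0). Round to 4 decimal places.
\gamma(0) = 1.3919

For an MA(q) process X_t = eps_t + sum_i theta_i eps_{t-i} with
Var(eps_t) = sigma^2, the variance is
  gamma(0) = sigma^2 * (1 + sum_i theta_i^2).
  sum_i theta_i^2 = (-0.626)^2 + (0.003)^2 = 0.391876 + 0.000009 = 0.391885.
  gamma(0) = 1 * (1 + 0.391885) = 1 * 1.391885 = 1.391885, which rounds to 1.3919.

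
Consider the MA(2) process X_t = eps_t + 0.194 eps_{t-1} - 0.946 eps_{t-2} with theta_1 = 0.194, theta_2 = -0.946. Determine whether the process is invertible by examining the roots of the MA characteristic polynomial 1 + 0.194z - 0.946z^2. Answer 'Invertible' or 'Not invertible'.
\text{Not invertible}

The MA(q) characteristic polynomial is P(z) = 1 + 0.194z - 0.946z^2.
Invertibility requires all roots to lie outside the unit circle, i.e. |z| > 1 for every root.
Set 1 + (0.194) z + (-0.946) z^2 = 0, i.e. a z^2 + b z + c = 0 with a = -0.946, b = 0.194, c = 1.
Discriminant D = b^2 - 4ac = (0.194)^2 - 4*(-0.946)*1 = 0.037636 - (-3.784) = 3.821636.
D >= 0, so the roots are real: z = (-b +/- sqrt(D)) / (2a) = (-0.194 +/- 1.954901) / (-1.892).
  z_1 = (-0.194 + 1.954901) / (-1.892) = -0.9307,   |z_1| = 0.9307.
  z_2 = (-0.194 - 1.954901) / (-1.892) = 1.1358,   |z_2| = 1.1358.
Moduli of all roots: 0.9307, 1.1358.
All moduli strictly greater than 1? No.
Verdict: Not invertible.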